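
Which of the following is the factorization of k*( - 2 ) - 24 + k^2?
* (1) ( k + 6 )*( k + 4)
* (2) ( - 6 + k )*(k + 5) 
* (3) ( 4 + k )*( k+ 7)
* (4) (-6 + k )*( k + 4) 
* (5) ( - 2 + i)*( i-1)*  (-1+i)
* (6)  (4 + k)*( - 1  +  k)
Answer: 4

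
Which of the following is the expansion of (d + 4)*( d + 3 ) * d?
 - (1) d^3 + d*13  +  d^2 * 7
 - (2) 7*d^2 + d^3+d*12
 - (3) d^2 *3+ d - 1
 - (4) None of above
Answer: 2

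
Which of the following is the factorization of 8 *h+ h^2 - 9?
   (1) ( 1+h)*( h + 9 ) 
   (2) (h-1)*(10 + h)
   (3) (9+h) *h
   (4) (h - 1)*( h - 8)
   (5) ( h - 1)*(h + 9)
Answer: 5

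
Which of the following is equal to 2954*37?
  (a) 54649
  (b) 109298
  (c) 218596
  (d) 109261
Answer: b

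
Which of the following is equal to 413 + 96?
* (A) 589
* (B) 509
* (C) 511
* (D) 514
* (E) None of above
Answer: B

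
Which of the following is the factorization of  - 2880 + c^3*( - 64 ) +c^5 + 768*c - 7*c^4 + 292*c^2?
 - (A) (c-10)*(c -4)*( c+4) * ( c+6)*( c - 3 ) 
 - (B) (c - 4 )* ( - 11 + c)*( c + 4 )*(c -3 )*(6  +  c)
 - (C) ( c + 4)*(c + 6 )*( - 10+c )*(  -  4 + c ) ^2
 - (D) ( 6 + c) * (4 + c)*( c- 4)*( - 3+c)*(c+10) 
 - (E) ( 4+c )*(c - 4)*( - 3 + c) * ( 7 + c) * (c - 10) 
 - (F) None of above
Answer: A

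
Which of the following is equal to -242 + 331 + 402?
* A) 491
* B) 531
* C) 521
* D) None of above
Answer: A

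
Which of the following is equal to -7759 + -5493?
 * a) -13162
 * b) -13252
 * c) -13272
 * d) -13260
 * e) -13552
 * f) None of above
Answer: b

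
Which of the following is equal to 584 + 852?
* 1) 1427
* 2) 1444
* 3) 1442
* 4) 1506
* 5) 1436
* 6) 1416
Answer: 5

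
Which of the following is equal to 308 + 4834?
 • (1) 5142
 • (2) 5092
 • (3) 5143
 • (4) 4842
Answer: 1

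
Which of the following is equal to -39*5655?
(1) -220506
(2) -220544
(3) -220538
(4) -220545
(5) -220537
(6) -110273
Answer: 4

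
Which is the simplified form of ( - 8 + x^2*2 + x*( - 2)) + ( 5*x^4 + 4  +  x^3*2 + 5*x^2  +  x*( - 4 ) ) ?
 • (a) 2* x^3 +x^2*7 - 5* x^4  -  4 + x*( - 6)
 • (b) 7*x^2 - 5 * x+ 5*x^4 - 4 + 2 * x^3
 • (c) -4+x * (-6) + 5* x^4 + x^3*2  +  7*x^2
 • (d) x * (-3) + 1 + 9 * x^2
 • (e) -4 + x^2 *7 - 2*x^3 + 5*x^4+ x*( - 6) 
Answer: c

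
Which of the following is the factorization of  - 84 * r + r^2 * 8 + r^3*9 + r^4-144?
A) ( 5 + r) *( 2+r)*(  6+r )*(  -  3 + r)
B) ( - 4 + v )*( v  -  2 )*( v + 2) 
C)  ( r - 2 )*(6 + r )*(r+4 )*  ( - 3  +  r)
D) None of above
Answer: D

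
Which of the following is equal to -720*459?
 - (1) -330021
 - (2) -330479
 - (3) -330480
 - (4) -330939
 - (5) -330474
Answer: 3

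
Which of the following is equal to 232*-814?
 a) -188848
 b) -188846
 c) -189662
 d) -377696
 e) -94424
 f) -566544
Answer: a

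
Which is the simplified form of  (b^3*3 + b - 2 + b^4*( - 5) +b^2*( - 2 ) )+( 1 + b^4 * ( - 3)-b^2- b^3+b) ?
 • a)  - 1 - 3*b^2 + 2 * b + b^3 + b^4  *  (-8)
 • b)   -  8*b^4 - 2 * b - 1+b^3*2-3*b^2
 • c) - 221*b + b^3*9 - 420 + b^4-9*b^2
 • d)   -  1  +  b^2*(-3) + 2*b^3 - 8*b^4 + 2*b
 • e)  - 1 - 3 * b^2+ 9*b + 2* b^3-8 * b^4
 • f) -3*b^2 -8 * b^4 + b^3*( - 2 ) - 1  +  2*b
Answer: d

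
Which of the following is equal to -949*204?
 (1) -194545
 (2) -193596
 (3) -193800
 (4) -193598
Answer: 2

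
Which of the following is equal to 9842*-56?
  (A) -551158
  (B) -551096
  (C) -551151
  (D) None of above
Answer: D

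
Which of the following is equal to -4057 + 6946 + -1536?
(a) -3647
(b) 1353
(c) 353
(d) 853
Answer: b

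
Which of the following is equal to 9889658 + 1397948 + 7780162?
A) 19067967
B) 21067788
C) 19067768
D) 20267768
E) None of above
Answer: C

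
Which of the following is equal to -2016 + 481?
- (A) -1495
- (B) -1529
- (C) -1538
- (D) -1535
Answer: D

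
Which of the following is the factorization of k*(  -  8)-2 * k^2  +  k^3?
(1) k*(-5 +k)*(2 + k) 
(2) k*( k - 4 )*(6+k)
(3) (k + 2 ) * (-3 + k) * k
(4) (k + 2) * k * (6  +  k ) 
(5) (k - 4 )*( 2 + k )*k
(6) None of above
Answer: 5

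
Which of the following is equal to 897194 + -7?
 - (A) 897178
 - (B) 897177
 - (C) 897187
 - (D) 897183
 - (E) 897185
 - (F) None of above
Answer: C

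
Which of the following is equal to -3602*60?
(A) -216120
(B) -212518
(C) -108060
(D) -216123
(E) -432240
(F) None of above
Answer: A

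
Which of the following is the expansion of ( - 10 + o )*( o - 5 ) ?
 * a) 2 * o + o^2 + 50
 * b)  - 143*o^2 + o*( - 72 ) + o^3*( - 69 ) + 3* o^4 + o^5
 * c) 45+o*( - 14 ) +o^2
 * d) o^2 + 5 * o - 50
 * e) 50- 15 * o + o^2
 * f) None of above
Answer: e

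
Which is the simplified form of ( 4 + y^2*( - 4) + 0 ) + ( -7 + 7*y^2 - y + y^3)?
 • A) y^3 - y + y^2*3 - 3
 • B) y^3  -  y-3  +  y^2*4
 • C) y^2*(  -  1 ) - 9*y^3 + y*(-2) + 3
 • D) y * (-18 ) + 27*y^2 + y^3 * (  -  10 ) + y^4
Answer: A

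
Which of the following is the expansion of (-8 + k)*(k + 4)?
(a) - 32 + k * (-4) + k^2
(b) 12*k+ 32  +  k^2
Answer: a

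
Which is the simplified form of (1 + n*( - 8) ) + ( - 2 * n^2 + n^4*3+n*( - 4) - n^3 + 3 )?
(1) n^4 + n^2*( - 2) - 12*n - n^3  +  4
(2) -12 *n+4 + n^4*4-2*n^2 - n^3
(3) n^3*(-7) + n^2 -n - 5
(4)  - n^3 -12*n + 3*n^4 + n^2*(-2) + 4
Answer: 4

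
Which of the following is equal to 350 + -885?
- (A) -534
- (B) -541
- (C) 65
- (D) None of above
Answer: D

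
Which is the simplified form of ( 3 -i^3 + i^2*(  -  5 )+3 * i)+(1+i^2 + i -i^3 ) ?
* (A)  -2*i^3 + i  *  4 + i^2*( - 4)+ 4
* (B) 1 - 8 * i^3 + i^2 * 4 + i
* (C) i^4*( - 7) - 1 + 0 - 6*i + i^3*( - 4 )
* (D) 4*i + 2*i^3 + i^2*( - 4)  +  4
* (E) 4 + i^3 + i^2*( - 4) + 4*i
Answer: A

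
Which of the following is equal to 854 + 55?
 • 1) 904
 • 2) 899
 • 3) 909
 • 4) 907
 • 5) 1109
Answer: 3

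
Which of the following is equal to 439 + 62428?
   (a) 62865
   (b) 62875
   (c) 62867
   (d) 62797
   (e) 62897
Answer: c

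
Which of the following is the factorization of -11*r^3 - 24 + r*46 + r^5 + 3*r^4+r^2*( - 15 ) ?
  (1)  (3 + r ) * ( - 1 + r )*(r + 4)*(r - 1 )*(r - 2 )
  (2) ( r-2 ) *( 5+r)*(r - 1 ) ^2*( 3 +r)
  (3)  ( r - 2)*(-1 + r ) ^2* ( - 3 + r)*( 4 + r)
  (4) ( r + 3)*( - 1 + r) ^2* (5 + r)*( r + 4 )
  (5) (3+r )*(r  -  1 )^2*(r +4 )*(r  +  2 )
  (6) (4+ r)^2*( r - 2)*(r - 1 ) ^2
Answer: 1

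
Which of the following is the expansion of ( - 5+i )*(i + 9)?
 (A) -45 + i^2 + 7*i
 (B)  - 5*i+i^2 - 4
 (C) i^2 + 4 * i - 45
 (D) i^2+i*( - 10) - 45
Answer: C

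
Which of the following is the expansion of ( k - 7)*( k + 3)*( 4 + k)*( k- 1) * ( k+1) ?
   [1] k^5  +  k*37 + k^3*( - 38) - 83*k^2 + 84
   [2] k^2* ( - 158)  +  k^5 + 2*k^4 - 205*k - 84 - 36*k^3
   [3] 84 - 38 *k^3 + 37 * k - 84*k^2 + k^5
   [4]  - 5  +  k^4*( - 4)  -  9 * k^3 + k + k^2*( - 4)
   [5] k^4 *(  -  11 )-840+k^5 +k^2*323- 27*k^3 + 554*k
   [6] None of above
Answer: 3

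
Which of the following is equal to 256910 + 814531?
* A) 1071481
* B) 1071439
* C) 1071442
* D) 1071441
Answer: D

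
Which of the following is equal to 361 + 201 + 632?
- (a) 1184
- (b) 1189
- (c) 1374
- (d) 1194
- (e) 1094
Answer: d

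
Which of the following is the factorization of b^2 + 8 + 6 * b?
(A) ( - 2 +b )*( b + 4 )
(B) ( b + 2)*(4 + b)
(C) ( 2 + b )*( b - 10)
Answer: B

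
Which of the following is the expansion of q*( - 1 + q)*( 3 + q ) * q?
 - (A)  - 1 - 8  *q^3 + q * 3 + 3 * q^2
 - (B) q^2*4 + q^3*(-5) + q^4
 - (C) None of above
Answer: C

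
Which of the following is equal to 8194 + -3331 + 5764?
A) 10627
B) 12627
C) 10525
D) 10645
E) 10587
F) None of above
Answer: A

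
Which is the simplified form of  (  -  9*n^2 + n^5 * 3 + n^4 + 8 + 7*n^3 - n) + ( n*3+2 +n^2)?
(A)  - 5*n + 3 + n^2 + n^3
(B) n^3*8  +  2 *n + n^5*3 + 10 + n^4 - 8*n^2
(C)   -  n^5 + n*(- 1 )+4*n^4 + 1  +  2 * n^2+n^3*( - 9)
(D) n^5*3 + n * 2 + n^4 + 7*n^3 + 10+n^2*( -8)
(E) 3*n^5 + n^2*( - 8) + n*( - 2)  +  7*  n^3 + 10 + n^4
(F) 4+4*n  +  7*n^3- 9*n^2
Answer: D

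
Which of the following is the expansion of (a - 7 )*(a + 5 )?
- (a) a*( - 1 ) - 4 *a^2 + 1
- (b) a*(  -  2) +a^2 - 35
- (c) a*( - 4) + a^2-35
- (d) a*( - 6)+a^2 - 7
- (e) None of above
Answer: b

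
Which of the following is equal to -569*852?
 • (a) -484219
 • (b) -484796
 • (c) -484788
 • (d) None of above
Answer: c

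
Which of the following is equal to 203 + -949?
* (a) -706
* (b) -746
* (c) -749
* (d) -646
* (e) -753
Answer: b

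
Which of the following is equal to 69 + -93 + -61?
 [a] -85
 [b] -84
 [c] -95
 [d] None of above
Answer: a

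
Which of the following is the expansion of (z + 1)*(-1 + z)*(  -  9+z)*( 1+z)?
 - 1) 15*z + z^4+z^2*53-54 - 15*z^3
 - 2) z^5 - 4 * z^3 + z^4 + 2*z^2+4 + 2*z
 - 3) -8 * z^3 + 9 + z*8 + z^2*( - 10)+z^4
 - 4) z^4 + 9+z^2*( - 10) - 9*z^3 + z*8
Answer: 3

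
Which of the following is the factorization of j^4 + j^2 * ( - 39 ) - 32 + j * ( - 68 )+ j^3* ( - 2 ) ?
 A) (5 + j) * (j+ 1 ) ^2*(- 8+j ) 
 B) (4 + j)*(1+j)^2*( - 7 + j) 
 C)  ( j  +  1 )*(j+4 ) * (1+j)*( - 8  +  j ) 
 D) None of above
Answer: C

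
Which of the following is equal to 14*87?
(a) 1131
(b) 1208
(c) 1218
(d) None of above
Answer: c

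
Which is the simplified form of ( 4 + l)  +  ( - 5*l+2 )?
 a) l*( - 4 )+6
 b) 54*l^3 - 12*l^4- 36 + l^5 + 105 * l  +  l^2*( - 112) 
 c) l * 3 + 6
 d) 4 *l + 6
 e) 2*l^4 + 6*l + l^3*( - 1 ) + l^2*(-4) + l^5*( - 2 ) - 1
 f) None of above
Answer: a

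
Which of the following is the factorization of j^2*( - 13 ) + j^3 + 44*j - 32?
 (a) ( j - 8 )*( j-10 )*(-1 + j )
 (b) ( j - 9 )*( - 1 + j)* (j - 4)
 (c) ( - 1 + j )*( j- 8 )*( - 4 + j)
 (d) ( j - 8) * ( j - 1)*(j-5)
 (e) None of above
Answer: c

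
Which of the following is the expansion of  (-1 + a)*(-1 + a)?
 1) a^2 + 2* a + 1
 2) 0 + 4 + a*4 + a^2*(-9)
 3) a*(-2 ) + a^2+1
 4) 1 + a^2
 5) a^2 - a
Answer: 3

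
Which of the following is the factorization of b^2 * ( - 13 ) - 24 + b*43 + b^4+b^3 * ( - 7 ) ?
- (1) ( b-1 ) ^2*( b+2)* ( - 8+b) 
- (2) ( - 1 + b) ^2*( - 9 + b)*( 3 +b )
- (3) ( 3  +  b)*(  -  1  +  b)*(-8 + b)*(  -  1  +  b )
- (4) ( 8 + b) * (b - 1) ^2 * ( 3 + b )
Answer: 3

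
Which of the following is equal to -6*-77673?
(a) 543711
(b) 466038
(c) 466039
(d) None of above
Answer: b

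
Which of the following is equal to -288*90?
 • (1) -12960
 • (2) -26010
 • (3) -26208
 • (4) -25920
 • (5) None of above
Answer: 4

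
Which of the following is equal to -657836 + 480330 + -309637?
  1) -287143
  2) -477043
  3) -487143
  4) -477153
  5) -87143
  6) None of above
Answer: 3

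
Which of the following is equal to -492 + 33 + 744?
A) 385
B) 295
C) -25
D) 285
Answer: D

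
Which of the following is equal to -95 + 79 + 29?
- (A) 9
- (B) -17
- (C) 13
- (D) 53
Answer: C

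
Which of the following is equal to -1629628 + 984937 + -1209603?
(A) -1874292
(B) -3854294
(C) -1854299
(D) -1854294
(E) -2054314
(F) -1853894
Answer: D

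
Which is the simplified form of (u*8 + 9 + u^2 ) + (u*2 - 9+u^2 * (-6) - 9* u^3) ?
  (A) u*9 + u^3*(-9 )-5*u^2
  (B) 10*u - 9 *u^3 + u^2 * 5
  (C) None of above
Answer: C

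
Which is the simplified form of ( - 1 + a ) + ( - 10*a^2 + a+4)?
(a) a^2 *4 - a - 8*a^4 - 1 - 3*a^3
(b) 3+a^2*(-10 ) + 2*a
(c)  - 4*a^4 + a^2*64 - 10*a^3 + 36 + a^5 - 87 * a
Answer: b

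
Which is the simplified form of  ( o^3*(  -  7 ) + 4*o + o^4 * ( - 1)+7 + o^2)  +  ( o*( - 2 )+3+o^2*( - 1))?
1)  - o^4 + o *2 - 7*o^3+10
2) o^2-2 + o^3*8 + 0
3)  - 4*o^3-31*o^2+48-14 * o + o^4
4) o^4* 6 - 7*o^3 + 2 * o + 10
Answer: 1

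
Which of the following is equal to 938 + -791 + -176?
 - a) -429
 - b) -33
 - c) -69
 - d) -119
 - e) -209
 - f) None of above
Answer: f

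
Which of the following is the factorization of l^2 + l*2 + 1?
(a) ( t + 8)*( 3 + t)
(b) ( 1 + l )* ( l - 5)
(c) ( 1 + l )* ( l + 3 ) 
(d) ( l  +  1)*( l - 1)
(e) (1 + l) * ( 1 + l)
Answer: e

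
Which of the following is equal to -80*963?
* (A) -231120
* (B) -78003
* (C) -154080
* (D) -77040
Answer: D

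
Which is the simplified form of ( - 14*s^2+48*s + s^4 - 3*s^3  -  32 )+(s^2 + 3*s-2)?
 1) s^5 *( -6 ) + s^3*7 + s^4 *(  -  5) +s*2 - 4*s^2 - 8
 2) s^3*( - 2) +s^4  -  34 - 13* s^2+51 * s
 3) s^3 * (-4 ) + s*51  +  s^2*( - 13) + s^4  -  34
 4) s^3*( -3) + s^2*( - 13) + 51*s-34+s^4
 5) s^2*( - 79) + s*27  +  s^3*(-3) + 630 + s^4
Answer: 4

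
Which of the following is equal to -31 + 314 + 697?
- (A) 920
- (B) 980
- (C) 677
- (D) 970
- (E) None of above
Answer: B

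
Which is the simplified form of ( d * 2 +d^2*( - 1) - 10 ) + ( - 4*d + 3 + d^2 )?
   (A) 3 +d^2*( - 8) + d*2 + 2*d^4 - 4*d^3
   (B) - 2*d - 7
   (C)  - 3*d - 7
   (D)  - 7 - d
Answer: B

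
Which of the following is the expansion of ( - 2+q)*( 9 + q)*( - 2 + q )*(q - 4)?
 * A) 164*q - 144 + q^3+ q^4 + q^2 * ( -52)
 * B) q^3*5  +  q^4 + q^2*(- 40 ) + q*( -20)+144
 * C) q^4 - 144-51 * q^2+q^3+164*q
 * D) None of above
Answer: A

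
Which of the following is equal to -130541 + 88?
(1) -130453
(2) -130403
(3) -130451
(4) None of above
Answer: 1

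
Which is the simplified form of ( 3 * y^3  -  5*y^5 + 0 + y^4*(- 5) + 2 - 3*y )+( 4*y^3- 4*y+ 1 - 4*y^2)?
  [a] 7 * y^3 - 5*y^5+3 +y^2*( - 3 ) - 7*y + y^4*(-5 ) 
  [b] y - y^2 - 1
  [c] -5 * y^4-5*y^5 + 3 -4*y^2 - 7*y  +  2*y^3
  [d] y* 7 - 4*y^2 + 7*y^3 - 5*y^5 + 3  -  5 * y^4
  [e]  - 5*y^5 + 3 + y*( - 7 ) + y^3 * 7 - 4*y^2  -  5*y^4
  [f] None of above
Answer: e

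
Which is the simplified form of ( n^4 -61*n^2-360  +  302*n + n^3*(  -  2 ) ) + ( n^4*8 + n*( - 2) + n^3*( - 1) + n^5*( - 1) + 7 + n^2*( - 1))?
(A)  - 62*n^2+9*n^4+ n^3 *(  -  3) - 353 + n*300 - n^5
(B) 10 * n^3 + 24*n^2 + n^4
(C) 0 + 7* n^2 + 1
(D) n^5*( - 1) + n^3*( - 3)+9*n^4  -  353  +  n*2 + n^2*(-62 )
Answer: A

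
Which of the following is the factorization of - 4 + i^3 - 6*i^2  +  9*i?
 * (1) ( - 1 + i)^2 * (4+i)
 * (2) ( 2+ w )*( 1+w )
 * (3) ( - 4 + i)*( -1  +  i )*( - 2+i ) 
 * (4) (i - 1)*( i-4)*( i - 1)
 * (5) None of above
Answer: 4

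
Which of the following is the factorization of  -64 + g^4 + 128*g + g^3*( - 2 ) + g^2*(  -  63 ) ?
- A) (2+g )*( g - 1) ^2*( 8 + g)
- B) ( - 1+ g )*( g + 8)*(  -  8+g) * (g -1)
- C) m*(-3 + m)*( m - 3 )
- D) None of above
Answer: B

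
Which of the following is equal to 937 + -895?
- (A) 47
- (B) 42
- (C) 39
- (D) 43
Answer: B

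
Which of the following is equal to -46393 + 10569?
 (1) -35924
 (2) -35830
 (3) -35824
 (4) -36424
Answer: 3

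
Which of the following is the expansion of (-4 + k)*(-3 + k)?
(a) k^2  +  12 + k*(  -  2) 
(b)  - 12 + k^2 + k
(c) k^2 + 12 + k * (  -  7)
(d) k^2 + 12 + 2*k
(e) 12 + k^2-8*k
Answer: c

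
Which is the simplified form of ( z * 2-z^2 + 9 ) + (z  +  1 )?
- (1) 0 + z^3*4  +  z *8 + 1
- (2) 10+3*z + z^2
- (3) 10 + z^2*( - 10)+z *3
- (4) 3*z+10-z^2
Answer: 4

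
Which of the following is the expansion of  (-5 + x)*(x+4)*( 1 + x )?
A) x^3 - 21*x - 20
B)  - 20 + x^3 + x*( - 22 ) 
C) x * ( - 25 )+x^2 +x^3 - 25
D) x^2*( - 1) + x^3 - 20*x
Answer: A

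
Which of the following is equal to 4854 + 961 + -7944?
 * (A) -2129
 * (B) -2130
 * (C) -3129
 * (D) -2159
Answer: A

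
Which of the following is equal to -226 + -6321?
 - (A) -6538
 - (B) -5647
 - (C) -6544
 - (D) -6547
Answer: D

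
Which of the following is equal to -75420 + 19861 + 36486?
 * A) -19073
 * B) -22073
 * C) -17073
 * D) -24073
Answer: A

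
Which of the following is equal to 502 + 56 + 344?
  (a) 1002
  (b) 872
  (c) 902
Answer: c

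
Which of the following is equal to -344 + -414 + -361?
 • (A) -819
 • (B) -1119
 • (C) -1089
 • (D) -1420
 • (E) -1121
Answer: B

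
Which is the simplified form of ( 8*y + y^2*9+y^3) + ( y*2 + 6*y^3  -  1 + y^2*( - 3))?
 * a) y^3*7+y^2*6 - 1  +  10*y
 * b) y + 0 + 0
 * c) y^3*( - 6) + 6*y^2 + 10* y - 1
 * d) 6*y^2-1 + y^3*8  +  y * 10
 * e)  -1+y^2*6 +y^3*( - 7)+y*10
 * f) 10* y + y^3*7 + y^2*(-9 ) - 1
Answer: a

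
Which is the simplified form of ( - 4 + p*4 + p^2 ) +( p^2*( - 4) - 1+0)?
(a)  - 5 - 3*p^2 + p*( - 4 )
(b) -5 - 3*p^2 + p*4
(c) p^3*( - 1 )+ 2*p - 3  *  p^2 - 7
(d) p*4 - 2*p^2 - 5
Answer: b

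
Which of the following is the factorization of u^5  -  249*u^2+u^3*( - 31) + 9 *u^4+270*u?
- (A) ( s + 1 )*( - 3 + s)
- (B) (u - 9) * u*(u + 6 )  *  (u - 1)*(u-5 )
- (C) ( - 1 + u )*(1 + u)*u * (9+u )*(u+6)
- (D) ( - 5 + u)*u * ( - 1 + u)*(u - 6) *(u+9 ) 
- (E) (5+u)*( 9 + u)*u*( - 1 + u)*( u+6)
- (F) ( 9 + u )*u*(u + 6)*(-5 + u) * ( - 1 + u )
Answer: F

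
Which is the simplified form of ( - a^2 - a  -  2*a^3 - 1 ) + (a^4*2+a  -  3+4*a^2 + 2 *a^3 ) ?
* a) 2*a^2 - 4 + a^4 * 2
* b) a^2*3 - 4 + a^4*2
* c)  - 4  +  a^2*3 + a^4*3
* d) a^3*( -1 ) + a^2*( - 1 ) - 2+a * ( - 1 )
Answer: b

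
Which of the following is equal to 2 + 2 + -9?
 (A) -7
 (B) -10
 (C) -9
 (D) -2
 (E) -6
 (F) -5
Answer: F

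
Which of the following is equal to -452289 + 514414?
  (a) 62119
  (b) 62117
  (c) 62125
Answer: c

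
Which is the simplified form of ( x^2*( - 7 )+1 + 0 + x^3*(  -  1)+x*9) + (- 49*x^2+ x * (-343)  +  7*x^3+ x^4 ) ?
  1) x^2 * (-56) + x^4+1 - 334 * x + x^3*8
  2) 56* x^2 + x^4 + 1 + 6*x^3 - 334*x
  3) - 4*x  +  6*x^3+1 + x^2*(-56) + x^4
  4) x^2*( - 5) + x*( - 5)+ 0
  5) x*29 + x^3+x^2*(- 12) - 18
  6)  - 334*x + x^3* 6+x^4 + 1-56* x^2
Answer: 6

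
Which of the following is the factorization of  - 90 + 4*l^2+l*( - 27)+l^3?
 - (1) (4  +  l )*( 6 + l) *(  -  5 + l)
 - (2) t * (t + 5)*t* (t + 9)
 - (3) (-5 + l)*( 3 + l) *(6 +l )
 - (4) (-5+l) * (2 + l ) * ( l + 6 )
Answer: 3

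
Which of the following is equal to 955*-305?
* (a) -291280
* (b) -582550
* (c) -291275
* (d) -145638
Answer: c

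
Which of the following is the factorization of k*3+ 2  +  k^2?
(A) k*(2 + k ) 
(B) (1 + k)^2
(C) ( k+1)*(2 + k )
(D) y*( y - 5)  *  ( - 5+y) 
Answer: C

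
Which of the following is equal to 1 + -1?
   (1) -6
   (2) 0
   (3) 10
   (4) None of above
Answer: 2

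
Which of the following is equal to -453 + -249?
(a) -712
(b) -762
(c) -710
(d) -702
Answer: d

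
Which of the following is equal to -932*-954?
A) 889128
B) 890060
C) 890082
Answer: A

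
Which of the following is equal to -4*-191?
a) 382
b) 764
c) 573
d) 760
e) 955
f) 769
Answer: b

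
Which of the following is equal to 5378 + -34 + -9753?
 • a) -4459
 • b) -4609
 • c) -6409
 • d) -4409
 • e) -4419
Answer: d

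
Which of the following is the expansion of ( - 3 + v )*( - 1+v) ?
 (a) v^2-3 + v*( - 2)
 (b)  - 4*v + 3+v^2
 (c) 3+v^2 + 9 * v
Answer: b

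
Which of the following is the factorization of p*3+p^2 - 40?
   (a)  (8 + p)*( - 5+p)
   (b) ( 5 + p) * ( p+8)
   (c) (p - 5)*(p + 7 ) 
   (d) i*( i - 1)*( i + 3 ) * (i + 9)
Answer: a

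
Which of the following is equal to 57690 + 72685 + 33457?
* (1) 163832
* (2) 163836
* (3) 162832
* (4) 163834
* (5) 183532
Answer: 1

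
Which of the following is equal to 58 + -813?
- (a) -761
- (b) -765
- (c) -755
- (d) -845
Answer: c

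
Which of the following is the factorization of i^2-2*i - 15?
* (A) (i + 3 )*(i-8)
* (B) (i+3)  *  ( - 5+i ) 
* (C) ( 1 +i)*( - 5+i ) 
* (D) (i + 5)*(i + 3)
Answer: B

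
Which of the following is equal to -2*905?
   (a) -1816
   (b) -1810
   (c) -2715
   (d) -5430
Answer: b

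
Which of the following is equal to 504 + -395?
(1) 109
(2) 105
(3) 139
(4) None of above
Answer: 1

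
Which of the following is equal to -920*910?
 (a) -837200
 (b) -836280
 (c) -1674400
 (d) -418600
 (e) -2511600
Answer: a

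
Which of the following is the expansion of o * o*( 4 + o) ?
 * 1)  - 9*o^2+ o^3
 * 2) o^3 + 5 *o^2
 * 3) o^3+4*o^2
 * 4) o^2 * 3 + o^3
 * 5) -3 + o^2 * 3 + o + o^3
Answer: 3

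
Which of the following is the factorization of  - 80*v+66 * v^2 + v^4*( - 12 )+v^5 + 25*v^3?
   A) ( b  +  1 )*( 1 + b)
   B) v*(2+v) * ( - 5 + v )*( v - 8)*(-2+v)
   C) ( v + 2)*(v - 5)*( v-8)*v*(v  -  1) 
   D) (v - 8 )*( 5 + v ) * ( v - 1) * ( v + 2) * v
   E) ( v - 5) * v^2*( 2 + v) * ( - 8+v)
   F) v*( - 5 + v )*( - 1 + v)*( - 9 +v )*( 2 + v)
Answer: C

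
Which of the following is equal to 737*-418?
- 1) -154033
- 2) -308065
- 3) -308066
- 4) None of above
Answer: 3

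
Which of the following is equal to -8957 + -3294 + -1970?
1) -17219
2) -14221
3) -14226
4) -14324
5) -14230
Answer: 2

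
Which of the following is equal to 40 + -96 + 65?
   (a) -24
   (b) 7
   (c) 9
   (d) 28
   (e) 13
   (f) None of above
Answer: c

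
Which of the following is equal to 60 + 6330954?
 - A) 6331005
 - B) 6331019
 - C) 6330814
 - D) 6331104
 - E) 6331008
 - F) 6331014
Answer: F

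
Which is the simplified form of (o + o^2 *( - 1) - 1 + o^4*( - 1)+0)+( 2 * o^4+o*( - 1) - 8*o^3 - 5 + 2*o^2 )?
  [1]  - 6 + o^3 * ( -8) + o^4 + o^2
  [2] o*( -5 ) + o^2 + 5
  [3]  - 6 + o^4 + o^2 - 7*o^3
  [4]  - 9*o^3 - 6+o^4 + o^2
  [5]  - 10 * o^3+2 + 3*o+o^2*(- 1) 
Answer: 1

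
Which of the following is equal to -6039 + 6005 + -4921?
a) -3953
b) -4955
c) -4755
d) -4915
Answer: b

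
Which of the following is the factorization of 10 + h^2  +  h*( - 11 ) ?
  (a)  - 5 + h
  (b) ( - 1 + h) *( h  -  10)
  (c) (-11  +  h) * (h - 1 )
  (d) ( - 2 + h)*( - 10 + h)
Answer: b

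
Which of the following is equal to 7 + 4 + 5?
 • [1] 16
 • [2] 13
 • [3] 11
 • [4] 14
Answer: 1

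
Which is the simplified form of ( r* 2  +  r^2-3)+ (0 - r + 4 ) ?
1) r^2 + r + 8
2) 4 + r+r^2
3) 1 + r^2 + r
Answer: 3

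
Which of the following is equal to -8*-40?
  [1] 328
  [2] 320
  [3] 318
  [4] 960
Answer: 2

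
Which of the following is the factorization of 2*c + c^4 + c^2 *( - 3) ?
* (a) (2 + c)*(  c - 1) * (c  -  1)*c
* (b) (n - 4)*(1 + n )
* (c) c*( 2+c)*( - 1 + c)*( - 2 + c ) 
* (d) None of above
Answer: a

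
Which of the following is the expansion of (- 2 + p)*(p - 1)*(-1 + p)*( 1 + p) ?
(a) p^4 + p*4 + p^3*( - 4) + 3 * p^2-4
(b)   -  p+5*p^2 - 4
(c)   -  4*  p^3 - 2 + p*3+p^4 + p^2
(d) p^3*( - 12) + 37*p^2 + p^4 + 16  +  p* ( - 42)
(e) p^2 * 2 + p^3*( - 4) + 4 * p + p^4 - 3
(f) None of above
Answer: f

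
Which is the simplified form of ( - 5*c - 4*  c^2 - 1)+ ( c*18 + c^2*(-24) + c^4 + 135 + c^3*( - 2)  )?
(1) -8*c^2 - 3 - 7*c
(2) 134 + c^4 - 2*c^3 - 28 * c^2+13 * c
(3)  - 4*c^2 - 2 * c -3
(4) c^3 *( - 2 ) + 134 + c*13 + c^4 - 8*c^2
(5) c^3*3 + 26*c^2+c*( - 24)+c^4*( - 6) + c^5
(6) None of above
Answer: 2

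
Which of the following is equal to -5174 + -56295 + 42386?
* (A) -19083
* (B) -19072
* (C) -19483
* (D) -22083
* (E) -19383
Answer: A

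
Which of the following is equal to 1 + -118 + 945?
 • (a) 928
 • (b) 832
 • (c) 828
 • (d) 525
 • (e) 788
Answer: c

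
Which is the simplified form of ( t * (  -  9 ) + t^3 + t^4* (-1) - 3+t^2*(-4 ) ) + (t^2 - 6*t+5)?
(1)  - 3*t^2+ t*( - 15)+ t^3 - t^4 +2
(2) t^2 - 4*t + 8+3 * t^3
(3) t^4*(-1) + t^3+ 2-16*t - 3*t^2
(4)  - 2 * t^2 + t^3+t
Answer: 1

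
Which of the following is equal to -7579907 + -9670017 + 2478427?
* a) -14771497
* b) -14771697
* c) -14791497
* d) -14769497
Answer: a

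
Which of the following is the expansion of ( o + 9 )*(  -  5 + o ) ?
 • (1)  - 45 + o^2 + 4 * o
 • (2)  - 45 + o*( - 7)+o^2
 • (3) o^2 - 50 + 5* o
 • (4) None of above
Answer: 1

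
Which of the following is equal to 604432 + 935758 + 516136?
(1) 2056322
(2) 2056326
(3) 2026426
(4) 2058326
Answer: 2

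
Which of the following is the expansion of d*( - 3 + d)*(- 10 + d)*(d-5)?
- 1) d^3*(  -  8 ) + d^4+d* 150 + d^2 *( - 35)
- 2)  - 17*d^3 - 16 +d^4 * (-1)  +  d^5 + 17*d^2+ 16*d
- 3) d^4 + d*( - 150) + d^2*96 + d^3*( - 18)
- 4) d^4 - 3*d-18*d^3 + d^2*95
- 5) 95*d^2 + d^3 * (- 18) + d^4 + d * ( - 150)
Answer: 5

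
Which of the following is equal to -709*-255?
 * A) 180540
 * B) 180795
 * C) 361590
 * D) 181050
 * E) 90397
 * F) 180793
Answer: B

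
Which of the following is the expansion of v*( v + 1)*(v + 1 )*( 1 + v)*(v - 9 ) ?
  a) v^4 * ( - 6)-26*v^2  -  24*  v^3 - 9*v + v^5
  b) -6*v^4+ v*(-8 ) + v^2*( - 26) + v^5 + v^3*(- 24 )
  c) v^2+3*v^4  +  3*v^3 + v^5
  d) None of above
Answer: a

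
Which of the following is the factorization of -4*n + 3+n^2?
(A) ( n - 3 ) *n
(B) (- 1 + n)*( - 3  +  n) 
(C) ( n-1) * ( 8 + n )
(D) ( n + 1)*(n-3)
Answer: B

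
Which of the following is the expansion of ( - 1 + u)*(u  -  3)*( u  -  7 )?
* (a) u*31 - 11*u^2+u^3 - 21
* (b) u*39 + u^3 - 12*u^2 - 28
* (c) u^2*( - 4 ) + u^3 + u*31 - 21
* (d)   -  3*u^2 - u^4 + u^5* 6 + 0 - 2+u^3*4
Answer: a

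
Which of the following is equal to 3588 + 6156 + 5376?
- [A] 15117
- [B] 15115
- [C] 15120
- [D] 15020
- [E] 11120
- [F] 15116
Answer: C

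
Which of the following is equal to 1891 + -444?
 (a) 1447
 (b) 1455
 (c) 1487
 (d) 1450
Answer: a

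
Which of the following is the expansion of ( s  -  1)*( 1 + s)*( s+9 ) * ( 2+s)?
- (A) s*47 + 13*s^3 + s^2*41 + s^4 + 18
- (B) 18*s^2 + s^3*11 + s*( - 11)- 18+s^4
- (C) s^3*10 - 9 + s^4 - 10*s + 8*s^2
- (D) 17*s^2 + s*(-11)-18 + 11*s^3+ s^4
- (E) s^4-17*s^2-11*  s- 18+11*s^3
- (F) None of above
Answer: D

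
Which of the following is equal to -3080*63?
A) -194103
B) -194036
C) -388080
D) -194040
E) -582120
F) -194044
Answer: D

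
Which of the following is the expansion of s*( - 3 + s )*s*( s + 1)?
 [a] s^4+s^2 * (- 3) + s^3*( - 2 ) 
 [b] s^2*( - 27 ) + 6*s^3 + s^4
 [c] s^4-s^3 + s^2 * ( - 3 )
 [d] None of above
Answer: a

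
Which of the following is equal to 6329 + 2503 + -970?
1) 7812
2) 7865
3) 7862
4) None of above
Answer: 3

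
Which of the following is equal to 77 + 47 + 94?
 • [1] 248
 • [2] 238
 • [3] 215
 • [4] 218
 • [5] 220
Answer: 4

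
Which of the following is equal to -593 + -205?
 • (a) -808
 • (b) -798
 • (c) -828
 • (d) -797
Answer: b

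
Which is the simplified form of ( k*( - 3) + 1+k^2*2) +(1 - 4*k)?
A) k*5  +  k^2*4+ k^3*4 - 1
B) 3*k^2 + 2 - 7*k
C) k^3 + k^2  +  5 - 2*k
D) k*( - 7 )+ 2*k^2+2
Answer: D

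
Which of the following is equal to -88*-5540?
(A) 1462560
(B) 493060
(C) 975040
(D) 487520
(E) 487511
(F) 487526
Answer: D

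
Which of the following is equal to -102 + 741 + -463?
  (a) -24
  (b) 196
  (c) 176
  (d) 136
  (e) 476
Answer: c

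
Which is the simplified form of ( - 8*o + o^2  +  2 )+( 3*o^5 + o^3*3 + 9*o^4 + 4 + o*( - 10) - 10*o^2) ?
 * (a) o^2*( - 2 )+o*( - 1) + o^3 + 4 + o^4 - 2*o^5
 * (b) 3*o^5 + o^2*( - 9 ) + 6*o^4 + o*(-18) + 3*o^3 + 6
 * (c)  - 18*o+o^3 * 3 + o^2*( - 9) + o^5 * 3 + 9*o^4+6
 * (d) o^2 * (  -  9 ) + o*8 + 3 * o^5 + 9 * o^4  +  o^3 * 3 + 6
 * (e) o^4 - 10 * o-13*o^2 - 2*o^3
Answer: c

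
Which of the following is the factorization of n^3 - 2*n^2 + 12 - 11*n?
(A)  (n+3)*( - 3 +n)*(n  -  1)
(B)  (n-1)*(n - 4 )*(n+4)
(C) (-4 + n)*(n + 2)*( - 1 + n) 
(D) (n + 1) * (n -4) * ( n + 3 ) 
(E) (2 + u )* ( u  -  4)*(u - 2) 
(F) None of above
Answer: F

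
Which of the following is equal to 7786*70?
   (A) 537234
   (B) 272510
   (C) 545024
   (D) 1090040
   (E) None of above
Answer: E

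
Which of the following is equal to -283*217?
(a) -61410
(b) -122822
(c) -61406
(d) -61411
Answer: d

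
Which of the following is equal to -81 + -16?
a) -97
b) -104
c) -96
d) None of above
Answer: a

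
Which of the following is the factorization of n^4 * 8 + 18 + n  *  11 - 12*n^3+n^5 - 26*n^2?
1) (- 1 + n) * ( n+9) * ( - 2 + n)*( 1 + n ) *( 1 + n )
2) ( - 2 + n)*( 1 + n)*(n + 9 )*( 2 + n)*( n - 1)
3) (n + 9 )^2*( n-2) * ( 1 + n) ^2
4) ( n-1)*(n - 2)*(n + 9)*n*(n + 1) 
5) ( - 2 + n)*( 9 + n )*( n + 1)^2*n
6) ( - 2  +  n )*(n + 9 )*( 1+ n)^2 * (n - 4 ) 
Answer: 1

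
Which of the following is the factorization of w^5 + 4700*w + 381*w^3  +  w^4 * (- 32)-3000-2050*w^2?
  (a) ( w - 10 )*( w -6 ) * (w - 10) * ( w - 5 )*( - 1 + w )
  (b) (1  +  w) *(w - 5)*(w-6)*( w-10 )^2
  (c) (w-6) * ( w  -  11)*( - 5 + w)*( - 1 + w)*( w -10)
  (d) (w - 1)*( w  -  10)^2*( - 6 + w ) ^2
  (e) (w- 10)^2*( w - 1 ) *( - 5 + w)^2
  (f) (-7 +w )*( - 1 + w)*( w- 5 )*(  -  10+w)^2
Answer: a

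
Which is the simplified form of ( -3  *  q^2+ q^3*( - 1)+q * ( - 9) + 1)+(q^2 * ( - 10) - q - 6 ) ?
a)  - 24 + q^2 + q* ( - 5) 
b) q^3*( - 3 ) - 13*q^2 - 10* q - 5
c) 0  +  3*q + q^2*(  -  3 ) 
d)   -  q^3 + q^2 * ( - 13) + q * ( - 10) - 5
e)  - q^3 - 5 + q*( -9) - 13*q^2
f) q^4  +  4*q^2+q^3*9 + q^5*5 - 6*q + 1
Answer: d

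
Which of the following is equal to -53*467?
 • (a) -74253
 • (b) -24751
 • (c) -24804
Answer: b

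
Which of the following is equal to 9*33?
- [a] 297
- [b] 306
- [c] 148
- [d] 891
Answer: a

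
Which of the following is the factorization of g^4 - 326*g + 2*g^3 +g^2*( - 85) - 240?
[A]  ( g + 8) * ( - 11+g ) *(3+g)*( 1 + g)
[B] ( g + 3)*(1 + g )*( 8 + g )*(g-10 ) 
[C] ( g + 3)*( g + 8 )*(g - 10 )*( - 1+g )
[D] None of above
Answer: B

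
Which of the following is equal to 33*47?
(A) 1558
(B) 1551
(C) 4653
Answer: B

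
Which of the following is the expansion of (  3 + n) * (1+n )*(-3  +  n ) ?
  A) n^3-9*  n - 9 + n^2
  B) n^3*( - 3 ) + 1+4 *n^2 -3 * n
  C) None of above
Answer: A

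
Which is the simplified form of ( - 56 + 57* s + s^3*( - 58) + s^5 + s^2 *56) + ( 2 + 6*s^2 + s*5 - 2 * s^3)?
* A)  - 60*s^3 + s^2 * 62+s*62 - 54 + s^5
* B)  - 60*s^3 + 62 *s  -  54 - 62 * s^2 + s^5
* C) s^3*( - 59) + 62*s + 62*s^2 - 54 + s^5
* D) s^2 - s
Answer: A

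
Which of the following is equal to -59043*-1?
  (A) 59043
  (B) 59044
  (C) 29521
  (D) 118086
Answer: A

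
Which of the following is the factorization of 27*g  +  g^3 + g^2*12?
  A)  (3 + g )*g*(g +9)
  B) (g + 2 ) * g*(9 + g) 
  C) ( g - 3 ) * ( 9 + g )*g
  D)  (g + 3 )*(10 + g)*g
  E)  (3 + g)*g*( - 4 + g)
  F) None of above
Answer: A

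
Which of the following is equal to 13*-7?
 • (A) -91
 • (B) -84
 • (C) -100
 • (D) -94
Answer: A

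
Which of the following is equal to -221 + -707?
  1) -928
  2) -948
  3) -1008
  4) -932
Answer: 1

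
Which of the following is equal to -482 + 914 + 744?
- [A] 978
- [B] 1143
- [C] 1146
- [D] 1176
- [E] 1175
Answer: D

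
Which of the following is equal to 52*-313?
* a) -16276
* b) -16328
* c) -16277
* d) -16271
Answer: a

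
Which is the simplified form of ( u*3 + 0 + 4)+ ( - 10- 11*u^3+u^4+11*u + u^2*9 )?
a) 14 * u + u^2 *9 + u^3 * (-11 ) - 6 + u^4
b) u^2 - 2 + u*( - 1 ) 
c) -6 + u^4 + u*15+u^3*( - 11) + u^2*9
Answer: a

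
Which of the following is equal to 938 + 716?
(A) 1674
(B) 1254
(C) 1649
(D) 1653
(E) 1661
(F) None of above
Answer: F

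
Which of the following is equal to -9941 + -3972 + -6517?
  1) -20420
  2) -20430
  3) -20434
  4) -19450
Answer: 2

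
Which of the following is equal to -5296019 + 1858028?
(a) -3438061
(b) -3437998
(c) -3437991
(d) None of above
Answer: c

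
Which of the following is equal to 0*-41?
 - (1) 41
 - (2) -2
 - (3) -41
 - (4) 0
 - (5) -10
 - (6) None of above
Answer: 4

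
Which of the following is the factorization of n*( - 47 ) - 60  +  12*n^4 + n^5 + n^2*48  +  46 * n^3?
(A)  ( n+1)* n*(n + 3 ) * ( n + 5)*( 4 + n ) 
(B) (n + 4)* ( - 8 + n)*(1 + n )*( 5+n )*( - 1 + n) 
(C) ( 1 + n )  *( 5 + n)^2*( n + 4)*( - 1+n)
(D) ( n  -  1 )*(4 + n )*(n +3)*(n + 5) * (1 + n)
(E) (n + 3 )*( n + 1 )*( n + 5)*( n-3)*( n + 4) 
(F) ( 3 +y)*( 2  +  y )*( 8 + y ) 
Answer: D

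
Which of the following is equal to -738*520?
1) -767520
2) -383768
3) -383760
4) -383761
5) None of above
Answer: 3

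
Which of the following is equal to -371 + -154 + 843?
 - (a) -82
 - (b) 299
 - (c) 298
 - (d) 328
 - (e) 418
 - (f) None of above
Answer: f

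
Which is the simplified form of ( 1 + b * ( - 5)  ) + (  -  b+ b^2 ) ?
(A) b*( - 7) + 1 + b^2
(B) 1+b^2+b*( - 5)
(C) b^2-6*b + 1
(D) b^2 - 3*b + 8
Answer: C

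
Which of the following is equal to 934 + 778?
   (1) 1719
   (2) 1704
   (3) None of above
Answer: 3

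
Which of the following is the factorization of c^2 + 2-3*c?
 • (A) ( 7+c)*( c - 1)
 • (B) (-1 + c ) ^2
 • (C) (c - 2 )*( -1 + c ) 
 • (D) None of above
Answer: C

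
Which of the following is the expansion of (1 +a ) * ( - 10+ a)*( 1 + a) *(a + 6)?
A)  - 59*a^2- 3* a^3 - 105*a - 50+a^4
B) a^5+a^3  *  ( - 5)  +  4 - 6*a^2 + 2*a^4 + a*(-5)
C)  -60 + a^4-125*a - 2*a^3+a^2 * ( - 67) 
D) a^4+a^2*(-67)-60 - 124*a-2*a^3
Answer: D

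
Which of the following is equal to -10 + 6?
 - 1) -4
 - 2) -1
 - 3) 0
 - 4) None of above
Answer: 1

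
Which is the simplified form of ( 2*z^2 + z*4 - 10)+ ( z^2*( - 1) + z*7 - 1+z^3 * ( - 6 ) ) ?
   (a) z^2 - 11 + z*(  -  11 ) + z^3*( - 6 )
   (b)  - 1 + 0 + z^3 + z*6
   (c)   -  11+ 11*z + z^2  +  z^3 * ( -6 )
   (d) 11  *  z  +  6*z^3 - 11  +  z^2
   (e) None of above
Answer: c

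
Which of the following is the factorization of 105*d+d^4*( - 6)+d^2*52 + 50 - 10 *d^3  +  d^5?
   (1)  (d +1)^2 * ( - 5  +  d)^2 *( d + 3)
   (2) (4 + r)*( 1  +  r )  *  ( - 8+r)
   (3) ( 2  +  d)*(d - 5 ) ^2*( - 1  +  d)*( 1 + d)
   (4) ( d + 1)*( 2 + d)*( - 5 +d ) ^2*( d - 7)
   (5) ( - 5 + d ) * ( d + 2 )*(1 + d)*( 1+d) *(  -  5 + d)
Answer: 5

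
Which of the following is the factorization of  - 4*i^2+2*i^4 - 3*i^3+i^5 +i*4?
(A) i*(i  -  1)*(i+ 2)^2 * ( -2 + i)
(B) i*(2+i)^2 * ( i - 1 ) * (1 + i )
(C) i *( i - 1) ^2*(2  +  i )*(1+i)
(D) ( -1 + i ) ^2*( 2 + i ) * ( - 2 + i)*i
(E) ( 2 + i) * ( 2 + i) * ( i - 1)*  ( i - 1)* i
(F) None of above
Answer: E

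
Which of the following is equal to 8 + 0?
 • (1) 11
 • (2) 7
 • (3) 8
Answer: 3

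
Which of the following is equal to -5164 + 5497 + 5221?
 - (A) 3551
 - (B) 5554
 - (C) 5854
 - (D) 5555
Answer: B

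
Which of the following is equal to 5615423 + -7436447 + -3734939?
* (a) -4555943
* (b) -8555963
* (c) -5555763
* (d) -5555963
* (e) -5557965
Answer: d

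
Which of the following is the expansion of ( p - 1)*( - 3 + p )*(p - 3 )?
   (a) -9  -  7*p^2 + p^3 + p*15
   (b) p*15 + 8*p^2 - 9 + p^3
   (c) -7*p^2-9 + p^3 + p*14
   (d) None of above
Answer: a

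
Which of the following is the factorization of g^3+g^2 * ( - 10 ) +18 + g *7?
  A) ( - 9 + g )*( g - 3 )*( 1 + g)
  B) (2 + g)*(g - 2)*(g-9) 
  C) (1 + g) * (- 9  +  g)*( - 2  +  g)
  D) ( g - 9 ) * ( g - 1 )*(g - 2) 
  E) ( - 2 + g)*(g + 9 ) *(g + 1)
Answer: C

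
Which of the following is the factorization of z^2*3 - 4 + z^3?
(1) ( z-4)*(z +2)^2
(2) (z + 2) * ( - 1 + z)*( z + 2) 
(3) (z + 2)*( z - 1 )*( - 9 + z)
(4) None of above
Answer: 2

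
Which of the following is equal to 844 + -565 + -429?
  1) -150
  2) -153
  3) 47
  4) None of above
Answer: 1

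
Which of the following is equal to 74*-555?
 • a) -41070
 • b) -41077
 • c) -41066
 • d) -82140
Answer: a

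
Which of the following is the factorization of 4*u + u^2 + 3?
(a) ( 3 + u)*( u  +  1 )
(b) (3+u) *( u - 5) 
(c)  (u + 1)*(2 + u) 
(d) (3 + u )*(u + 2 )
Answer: a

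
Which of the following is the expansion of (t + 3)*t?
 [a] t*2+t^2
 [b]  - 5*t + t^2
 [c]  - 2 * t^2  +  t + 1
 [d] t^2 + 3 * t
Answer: d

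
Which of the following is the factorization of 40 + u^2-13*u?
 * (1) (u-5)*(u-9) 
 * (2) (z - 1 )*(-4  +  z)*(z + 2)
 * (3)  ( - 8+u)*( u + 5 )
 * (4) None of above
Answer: 4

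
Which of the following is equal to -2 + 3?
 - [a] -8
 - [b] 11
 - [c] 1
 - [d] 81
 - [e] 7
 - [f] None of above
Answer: c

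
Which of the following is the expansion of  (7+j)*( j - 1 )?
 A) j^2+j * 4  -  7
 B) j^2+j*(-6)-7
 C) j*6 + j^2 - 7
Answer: C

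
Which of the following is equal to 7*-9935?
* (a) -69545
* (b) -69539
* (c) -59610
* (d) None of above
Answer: a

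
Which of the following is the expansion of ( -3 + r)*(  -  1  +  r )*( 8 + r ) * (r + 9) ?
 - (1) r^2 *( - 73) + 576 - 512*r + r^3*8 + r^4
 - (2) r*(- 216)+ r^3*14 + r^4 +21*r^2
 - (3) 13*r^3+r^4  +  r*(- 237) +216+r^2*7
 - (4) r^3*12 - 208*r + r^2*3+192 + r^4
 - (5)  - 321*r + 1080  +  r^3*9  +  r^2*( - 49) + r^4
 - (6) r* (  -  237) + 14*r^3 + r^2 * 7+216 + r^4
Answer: 3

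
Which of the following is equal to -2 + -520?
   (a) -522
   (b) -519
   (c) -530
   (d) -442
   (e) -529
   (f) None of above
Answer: a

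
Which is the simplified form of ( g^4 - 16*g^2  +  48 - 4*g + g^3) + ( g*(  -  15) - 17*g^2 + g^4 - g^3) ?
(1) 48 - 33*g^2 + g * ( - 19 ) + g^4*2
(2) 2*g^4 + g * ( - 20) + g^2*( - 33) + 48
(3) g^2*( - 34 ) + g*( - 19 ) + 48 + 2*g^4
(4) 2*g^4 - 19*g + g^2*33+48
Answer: 1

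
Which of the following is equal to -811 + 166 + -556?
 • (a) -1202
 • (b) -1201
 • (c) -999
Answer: b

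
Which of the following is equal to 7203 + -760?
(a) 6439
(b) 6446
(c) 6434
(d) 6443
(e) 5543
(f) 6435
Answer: d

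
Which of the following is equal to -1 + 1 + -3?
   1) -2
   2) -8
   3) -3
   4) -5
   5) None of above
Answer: 3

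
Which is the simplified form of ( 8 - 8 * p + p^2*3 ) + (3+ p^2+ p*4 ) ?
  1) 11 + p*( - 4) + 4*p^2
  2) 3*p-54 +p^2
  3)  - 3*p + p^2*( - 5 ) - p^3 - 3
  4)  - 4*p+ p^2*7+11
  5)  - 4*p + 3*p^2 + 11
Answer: 1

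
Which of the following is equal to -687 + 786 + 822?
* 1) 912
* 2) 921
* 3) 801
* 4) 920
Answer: 2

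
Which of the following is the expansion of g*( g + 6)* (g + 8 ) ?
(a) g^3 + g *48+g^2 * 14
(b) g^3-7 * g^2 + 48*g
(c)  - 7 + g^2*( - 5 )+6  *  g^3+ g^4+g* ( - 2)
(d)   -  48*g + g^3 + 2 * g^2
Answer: a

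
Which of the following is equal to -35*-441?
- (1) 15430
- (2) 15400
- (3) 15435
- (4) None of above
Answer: 3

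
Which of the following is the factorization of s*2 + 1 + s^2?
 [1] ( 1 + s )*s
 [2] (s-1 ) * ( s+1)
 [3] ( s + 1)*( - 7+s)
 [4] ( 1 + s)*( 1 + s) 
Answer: 4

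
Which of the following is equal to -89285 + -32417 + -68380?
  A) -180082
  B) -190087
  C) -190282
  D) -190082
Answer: D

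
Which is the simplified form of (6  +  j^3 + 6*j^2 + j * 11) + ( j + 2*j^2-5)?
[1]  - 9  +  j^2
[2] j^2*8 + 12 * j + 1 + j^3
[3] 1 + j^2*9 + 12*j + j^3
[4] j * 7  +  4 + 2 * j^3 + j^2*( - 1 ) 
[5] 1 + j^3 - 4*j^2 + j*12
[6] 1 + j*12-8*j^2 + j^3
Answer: 2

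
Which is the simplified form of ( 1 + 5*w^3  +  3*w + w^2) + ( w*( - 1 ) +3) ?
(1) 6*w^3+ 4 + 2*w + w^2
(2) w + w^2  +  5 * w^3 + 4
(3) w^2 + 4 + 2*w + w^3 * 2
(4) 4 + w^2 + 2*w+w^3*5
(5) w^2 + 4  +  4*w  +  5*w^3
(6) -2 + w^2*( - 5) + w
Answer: 4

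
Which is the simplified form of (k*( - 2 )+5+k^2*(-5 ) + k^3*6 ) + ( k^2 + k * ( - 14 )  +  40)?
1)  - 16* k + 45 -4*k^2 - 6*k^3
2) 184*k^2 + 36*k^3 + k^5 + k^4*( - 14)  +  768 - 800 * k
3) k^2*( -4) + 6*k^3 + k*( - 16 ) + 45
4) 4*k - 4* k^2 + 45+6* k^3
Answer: 3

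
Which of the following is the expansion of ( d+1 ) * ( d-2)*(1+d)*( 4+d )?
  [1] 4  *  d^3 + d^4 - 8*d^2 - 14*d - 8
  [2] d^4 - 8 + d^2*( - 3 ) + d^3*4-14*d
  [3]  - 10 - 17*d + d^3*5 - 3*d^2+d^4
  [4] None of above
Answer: 2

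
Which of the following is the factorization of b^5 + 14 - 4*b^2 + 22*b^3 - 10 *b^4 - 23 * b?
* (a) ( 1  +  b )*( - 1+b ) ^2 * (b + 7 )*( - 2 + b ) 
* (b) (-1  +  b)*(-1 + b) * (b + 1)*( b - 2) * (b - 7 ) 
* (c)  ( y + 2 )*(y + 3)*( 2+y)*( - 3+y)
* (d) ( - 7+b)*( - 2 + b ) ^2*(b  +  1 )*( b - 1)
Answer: b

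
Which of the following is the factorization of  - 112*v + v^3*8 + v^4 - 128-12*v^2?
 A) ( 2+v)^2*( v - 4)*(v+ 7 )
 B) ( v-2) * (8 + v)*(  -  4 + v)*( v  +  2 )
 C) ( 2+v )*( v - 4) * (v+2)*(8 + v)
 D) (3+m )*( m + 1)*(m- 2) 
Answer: C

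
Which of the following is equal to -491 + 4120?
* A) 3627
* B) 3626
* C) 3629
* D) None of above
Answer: C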